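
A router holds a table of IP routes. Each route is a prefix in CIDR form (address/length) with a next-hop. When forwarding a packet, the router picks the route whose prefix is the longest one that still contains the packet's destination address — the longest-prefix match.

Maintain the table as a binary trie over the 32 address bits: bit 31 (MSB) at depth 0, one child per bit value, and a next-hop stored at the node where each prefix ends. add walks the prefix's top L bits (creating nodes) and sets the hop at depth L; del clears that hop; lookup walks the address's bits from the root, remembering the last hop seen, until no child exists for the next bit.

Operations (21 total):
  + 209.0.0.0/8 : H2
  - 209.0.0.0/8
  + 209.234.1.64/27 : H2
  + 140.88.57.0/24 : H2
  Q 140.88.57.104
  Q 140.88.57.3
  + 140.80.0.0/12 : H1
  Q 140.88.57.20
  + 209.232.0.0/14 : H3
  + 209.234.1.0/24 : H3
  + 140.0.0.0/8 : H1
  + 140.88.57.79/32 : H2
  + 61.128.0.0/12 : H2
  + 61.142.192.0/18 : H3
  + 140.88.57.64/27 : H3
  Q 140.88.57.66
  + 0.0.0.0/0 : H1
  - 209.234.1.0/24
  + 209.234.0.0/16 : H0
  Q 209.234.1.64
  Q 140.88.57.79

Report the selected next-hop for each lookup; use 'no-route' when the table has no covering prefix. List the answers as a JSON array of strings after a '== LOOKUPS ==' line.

Apply in order:
  add 209.0.0.0/8 -> H2 at depth 8
  - 209.0.0.0/8 clear@8
  add 209.234.1.64/27 -> H2 at depth 27
  add 140.88.57.0/24 -> H2 at depth 24
  lookup 140.88.57.104: bits 100011000101100000111001 walk d0:-→d1:-→d2:-→d3:-→d4:-→d5:-→d6:-→d7:-→d8:-→d9:-→d10:-→d11:-→d12:-→d13:-→d14:-→d15:-→d16:-→d17:-→d18:-→d19:-→d20:-→d21:-→d22:-→d23:-→d24:H2 -> H2
  lookup 140.88.57.3: bits 100011000101100000111001 walk d0:-→d1:-→d2:-→d3:-→d4:-→d5:-→d6:-→d7:-→d8:-→d9:-→d10:-→d11:-→d12:-→d13:-→d14:-→d15:-→d16:-→d17:-→d18:-→d19:-→d20:-→d21:-→d22:-→d23:-→d24:H2 -> H2
  add 140.80.0.0/12 -> H1 at depth 12
  lookup 140.88.57.20: bits 100011000101100000111001 walk d0:-→d1:-→d2:-→d3:-→d4:-→d5:-→d6:-→d7:-→d8:-→d9:-→d10:-→d11:-→d12:H1→d13:-→d14:-→d15:-→d16:-→d17:-→d18:-→d19:-→d20:-→d21:-→d22:-→d23:-→d24:H2 -> H2
  add 209.232.0.0/14 -> H3 at depth 14
  add 209.234.1.0/24 -> H3 at depth 24
  add 140.0.0.0/8 -> H1 at depth 8
  add 140.88.57.79/32 -> H2 at depth 32
  add 61.128.0.0/12 -> H2 at depth 12
  add 61.142.192.0/18 -> H3 at depth 18
  add 140.88.57.64/27 -> H3 at depth 27
  lookup 140.88.57.66: bits 1000110001011000001110010100 walk d0:-→d1:-→d2:-→d3:-→d4:-→d5:-→d6:-→d7:-→d8:H1→d9:-→d10:-→d11:-→d12:H1→d13:-→d14:-→d15:-→d16:-→d17:-→d18:-→d19:-→d20:-→d21:-→d22:-→d23:-→d24:H2→d25:-→d26:-→d27:H3→d28:- -> H3
  add 0.0.0.0/0 -> H1 at depth 0
  - 209.234.1.0/24 clear@24
  add 209.234.0.0/16 -> H0 at depth 16
  lookup 209.234.1.64: bits 110100011110101000000001010 walk d0:H1→d1:-→d2:-→d3:-→d4:-→d5:-→d6:-→d7:-→d8:-→d9:-→d10:-→d11:-→d12:-→d13:-→d14:H3→d15:-→d16:H0→d17:-→d18:-→d19:-→d20:-→d21:-→d22:-→d23:-→d24:-→d25:-→d26:-→d27:H2 -> H2
  lookup 140.88.57.79: bits 10001100010110000011100101001111 walk d0:H1→d1:-→d2:-→d3:-→d4:-→d5:-→d6:-→d7:-→d8:H1→d9:-→d10:-→d11:-→d12:H1→d13:-→d14:-→d15:-→d16:-→d17:-→d18:-→d19:-→d20:-→d21:-→d22:-→d23:-→d24:H2→d25:-→d26:-→d27:H3→d28:-→d29:-→d30:-→d31:-→d32:H2 -> H2

== LOOKUPS ==
["H2","H2","H2","H3","H2","H2"]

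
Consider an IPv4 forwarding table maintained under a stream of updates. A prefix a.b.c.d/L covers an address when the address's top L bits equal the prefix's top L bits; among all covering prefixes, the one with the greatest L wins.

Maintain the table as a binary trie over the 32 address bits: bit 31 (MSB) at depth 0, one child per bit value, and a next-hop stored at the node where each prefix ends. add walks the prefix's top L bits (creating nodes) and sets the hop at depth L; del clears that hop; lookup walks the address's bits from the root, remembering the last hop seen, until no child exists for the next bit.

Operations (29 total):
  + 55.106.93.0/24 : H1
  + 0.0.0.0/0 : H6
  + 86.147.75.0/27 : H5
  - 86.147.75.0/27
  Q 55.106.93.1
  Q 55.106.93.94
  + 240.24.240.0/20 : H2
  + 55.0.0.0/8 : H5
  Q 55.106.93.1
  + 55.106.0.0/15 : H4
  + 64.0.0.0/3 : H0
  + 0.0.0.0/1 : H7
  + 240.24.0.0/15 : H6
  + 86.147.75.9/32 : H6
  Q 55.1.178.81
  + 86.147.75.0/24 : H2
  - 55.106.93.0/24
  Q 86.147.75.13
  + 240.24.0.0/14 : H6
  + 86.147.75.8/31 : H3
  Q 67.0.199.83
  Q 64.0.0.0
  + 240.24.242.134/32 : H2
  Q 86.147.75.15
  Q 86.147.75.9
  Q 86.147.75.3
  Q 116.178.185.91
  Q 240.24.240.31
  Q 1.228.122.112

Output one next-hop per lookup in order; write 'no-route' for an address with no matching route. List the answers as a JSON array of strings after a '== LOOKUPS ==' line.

Process each operation:
  + 55.106.93.0/24 (H1) depth=24
  + 0.0.0.0/0 (H6) depth=0
  + 86.147.75.0/27 (H5) depth=27
  del 86.147.75.0/27 (clear depth 27)
  Q 55.106.93.1: descend 001101110110101001011101 ; hops seen [H6,H1] ; pick H1
  Q 55.106.93.94: descend 001101110110101001011101 ; hops seen [H6,H1] ; pick H1
  + 240.24.240.0/20 (H2) depth=20
  + 55.0.0.0/8 (H5) depth=8
  Q 55.106.93.1: descend 001101110110101001011101 ; hops seen [H6,H5,H1] ; pick H1
  + 55.106.0.0/15 (H4) depth=15
  + 64.0.0.0/3 (H0) depth=3
  + 0.0.0.0/1 (H7) depth=1
  + 240.24.0.0/15 (H6) depth=15
  + 86.147.75.9/32 (H6) depth=32
  Q 55.1.178.81: descend 001101110 ; hops seen [H6,H7,H5] ; pick H5
  + 86.147.75.0/24 (H2) depth=24
  del 55.106.93.0/24 (clear depth 24)
  Q 86.147.75.13: descend 01010110100100110100101100001 ; hops seen [H6,H7,H0,H2] ; pick H2
  + 240.24.0.0/14 (H6) depth=14
  + 86.147.75.8/31 (H3) depth=31
  Q 67.0.199.83: descend 010 ; hops seen [H6,H7,H0] ; pick H0
  Q 64.0.0.0: descend 010 ; hops seen [H6,H7,H0] ; pick H0
  + 240.24.242.134/32 (H2) depth=32
  Q 86.147.75.15: descend 01010110100100110100101100001 ; hops seen [H6,H7,H0,H2] ; pick H2
  Q 86.147.75.9: descend 01010110100100110100101100001001 ; hops seen [H6,H7,H0,H2,H3,H6] ; pick H6
  Q 86.147.75.3: descend 0101011010010011010010110000 ; hops seen [H6,H7,H0,H2] ; pick H2
  Q 116.178.185.91: descend 01 ; hops seen [H6,H7] ; pick H7
  Q 240.24.240.31: descend 1111000000011000111100 ; hops seen [H6,H6,H6,H2] ; pick H2
  Q 1.228.122.112: descend 00 ; hops seen [H6,H7] ; pick H7

== LOOKUPS ==
["H1","H1","H1","H5","H2","H0","H0","H2","H6","H2","H7","H2","H7"]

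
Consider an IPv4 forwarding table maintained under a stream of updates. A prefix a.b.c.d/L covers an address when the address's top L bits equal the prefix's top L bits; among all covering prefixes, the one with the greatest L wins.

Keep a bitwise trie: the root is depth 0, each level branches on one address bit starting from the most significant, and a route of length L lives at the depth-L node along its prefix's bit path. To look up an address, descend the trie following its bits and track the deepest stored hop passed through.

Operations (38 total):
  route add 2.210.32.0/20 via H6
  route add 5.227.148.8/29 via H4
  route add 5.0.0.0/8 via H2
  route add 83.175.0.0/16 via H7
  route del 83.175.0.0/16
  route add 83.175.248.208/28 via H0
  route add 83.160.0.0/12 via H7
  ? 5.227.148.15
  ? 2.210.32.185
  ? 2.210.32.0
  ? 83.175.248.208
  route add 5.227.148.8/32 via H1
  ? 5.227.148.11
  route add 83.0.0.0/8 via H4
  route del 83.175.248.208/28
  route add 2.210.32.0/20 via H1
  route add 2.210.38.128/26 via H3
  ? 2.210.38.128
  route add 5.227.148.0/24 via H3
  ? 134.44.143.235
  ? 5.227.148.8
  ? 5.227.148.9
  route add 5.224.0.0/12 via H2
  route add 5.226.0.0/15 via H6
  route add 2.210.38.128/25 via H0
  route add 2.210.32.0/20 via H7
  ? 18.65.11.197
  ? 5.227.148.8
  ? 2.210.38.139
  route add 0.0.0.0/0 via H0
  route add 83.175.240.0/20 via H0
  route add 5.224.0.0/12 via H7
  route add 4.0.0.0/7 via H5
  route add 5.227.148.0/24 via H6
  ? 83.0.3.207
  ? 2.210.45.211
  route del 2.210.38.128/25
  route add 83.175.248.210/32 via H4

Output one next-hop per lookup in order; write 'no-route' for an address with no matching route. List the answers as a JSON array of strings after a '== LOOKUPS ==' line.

Trace:
  add 2.210.32.0/20 -> H6 at depth 20
  add 5.227.148.8/29 -> H4 at depth 29
  add 5.0.0.0/8 -> H2 at depth 8
  add 83.175.0.0/16 -> H7 at depth 16
  - 83.175.0.0/16 clear@16
  add 83.175.248.208/28 -> H0 at depth 28
  add 83.160.0.0/12 -> H7 at depth 12
  ? 5.227.148.15  path d0:-→d1:-→d2:-→d3:-→d4:-→d5:-→d6:-→d7:-→d8:H2→d9:-→d10:-→d11:-→d12:-→d13:-→d14:-→d15:-→d16:-→d17:-→d18:-→d19:-→d20:-→d21:-→d22:-→d23:-→d24:-→d25:-→d26:-→d27:-→d28:-→d29:H4  best=H4
  ? 2.210.32.185  path d0:-→d1:-→d2:-→d3:-→d4:-→d5:-→d6:-→d7:-→d8:-→d9:-→d10:-→d11:-→d12:-→d13:-→d14:-→d15:-→d16:-→d17:-→d18:-→d19:-→d20:H6  best=H6
  ? 2.210.32.0  path d0:-→d1:-→d2:-→d3:-→d4:-→d5:-→d6:-→d7:-→d8:-→d9:-→d10:-→d11:-→d12:-→d13:-→d14:-→d15:-→d16:-→d17:-→d18:-→d19:-→d20:H6  best=H6
  ? 83.175.248.208  path d0:-→d1:-→d2:-→d3:-→d4:-→d5:-→d6:-→d7:-→d8:-→d9:-→d10:-→d11:-→d12:H7→d13:-→d14:-→d15:-→d16:-→d17:-→d18:-→d19:-→d20:-→d21:-→d22:-→d23:-→d24:-→d25:-→d26:-→d27:-→d28:H0  best=H0
  add 5.227.148.8/32 -> H1 at depth 32
  ? 5.227.148.11  path d0:-→d1:-→d2:-→d3:-→d4:-→d5:-→d6:-→d7:-→d8:H2→d9:-→d10:-→d11:-→d12:-→d13:-→d14:-→d15:-→d16:-→d17:-→d18:-→d19:-→d20:-→d21:-→d22:-→d23:-→d24:-→d25:-→d26:-→d27:-→d28:-→d29:H4→d30:-  best=H4
  add 83.0.0.0/8 -> H4 at depth 8
  - 83.175.248.208/28 clear@28
  add 2.210.32.0/20 -> H1 at depth 20
  add 2.210.38.128/26 -> H3 at depth 26
  ? 2.210.38.128  path d0:-→d1:-→d2:-→d3:-→d4:-→d5:-→d6:-→d7:-→d8:-→d9:-→d10:-→d11:-→d12:-→d13:-→d14:-→d15:-→d16:-→d17:-→d18:-→d19:-→d20:H1→d21:-→d22:-→d23:-→d24:-→d25:-→d26:H3  best=H3
  add 5.227.148.0/24 -> H3 at depth 24
  ? 134.44.143.235  path d0:-  best=no-route
  ? 5.227.148.8  path d0:-→d1:-→d2:-→d3:-→d4:-→d5:-→d6:-→d7:-→d8:H2→d9:-→d10:-→d11:-→d12:-→d13:-→d14:-→d15:-→d16:-→d17:-→d18:-→d19:-→d20:-→d21:-→d22:-→d23:-→d24:H3→d25:-→d26:-→d27:-→d28:-→d29:H4→d30:-→d31:-→d32:H1  best=H1
  ? 5.227.148.9  path d0:-→d1:-→d2:-→d3:-→d4:-→d5:-→d6:-→d7:-→d8:H2→d9:-→d10:-→d11:-→d12:-→d13:-→d14:-→d15:-→d16:-→d17:-→d18:-→d19:-→d20:-→d21:-→d22:-→d23:-→d24:H3→d25:-→d26:-→d27:-→d28:-→d29:H4→d30:-→d31:-  best=H4
  add 5.224.0.0/12 -> H2 at depth 12
  add 5.226.0.0/15 -> H6 at depth 15
  add 2.210.38.128/25 -> H0 at depth 25
  add 2.210.32.0/20 -> H7 at depth 20
  ? 18.65.11.197  path d0:-→d1:-→d2:-→d3:-  best=no-route
  ? 5.227.148.8  path d0:-→d1:-→d2:-→d3:-→d4:-→d5:-→d6:-→d7:-→d8:H2→d9:-→d10:-→d11:-→d12:H2→d13:-→d14:-→d15:H6→d16:-→d17:-→d18:-→d19:-→d20:-→d21:-→d22:-→d23:-→d24:H3→d25:-→d26:-→d27:-→d28:-→d29:H4→d30:-→d31:-→d32:H1  best=H1
  ? 2.210.38.139  path d0:-→d1:-→d2:-→d3:-→d4:-→d5:-→d6:-→d7:-→d8:-→d9:-→d10:-→d11:-→d12:-→d13:-→d14:-→d15:-→d16:-→d17:-→d18:-→d19:-→d20:H7→d21:-→d22:-→d23:-→d24:-→d25:H0→d26:H3  best=H3
  add 0.0.0.0/0 -> H0 at depth 0
  add 83.175.240.0/20 -> H0 at depth 20
  add 5.224.0.0/12 -> H7 at depth 12
  add 4.0.0.0/7 -> H5 at depth 7
  add 5.227.148.0/24 -> H6 at depth 24
  ? 83.0.3.207  path d0:H0→d1:-→d2:-→d3:-→d4:-→d5:-→d6:-→d7:-→d8:H4  best=H4
  ? 2.210.45.211  path d0:H0→d1:-→d2:-→d3:-→d4:-→d5:-→d6:-→d7:-→d8:-→d9:-→d10:-→d11:-→d12:-→d13:-→d14:-→d15:-→d16:-→d17:-→d18:-→d19:-→d20:H7  best=H7
  - 2.210.38.128/25 clear@25
  add 83.175.248.210/32 -> H4 at depth 32

== LOOKUPS ==
["H4","H6","H6","H0","H4","H3","no-route","H1","H4","no-route","H1","H3","H4","H7"]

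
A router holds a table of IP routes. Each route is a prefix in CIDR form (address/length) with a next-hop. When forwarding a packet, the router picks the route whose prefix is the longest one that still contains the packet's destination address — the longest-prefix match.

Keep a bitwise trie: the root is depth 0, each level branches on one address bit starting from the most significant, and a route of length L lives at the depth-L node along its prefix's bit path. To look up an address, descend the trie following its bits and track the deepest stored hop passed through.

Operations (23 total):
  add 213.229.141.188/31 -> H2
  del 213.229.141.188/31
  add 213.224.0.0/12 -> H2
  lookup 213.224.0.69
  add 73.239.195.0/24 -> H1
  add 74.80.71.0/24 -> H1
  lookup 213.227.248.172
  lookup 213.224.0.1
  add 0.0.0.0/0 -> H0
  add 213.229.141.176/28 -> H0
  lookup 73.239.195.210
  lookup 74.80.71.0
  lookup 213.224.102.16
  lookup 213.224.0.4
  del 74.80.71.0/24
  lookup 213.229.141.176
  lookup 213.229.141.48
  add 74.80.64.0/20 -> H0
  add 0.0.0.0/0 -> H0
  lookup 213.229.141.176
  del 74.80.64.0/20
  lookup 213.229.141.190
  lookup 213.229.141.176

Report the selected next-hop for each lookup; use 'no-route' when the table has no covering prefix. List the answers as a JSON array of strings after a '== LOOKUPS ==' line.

Trace:
  add 213.229.141.188/31 -> H2 at depth 31
  del 213.229.141.188/31 (clear depth 31)
  add 213.224.0.0/12 -> H2 at depth 12
  lookup 213.224.0.69: bits 1101010111100 walk d0:-→d1:-→d2:-→d3:-→d4:-→d5:-→d6:-→d7:-→d8:-→d9:-→d10:-→d11:-→d12:H2→d13:- -> H2
  add 73.239.195.0/24 -> H1 at depth 24
  add 74.80.71.0/24 -> H1 at depth 24
  lookup 213.227.248.172: bits 1101010111100 walk d0:-→d1:-→d2:-→d3:-→d4:-→d5:-→d6:-→d7:-→d8:-→d9:-→d10:-→d11:-→d12:H2→d13:- -> H2
  lookup 213.224.0.1: bits 1101010111100 walk d0:-→d1:-→d2:-→d3:-→d4:-→d5:-→d6:-→d7:-→d8:-→d9:-→d10:-→d11:-→d12:H2→d13:- -> H2
  add 0.0.0.0/0 -> H0 at depth 0
  add 213.229.141.176/28 -> H0 at depth 28
  lookup 73.239.195.210: bits 010010011110111111000011 walk d0:H0→d1:-→d2:-→d3:-→d4:-→d5:-→d6:-→d7:-→d8:-→d9:-→d10:-→d11:-→d12:-→d13:-→d14:-→d15:-→d16:-→d17:-→d18:-→d19:-→d20:-→d21:-→d22:-→d23:-→d24:H1 -> H1
  lookup 74.80.71.0: bits 010010100101000001000111 walk d0:H0→d1:-→d2:-→d3:-→d4:-→d5:-→d6:-→d7:-→d8:-→d9:-→d10:-→d11:-→d12:-→d13:-→d14:-→d15:-→d16:-→d17:-→d18:-→d19:-→d20:-→d21:-→d22:-→d23:-→d24:H1 -> H1
  lookup 213.224.102.16: bits 1101010111100 walk d0:H0→d1:-→d2:-→d3:-→d4:-→d5:-→d6:-→d7:-→d8:-→d9:-→d10:-→d11:-→d12:H2→d13:- -> H2
  lookup 213.224.0.4: bits 1101010111100 walk d0:H0→d1:-→d2:-→d3:-→d4:-→d5:-→d6:-→d7:-→d8:-→d9:-→d10:-→d11:-→d12:H2→d13:- -> H2
  del 74.80.71.0/24 (clear depth 24)
  lookup 213.229.141.176: bits 1101010111100101100011011011 walk d0:H0→d1:-→d2:-→d3:-→d4:-→d5:-→d6:-→d7:-→d8:-→d9:-→d10:-→d11:-→d12:H2→d13:-→d14:-→d15:-→d16:-→d17:-→d18:-→d19:-→d20:-→d21:-→d22:-→d23:-→d24:-→d25:-→d26:-→d27:-→d28:H0 -> H0
  lookup 213.229.141.48: bits 110101011110010110001101 walk d0:H0→d1:-→d2:-→d3:-→d4:-→d5:-→d6:-→d7:-→d8:-→d9:-→d10:-→d11:-→d12:H2→d13:-→d14:-→d15:-→d16:-→d17:-→d18:-→d19:-→d20:-→d21:-→d22:-→d23:-→d24:- -> H2
  add 74.80.64.0/20 -> H0 at depth 20
  add 0.0.0.0/0 -> H0 at depth 0
  lookup 213.229.141.176: bits 1101010111100101100011011011 walk d0:H0→d1:-→d2:-→d3:-→d4:-→d5:-→d6:-→d7:-→d8:-→d9:-→d10:-→d11:-→d12:H2→d13:-→d14:-→d15:-→d16:-→d17:-→d18:-→d19:-→d20:-→d21:-→d22:-→d23:-→d24:-→d25:-→d26:-→d27:-→d28:H0 -> H0
  del 74.80.64.0/20 (clear depth 20)
  lookup 213.229.141.190: bits 110101011110010110001101101111 walk d0:H0→d1:-→d2:-→d3:-→d4:-→d5:-→d6:-→d7:-→d8:-→d9:-→d10:-→d11:-→d12:H2→d13:-→d14:-→d15:-→d16:-→d17:-→d18:-→d19:-→d20:-→d21:-→d22:-→d23:-→d24:-→d25:-→d26:-→d27:-→d28:H0→d29:-→d30:- -> H0
  lookup 213.229.141.176: bits 1101010111100101100011011011 walk d0:H0→d1:-→d2:-→d3:-→d4:-→d5:-→d6:-→d7:-→d8:-→d9:-→d10:-→d11:-→d12:H2→d13:-→d14:-→d15:-→d16:-→d17:-→d18:-→d19:-→d20:-→d21:-→d22:-→d23:-→d24:-→d25:-→d26:-→d27:-→d28:H0 -> H0

== LOOKUPS ==
["H2","H2","H2","H1","H1","H2","H2","H0","H2","H0","H0","H0"]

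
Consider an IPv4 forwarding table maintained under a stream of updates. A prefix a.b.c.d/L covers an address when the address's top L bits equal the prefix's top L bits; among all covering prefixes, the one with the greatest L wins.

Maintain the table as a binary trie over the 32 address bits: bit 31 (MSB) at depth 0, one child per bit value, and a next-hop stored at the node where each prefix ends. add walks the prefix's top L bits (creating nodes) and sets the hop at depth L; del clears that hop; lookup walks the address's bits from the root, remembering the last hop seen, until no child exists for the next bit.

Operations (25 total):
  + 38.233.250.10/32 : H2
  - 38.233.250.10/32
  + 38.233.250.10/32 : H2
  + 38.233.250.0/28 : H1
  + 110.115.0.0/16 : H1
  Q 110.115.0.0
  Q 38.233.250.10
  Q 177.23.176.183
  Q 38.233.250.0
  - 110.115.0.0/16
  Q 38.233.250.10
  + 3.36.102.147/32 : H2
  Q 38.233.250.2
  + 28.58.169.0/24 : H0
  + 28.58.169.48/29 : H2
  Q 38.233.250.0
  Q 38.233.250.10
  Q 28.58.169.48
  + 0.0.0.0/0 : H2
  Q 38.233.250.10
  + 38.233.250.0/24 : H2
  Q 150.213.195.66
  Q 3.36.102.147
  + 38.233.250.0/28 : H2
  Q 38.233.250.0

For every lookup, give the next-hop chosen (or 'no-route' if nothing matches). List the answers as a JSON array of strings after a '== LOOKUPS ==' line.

Trace:
  + 38.233.250.10/32 (H2) depth=32
  del 38.233.250.10/32 (clear depth 32)
  + 38.233.250.10/32 (H2) depth=32
  + 38.233.250.0/28 (H1) depth=28
  + 110.115.0.0/16 (H1) depth=16
  lookup 110.115.0.0: bits 0110111001110011 walk d0:-→d1:-→d2:-→d3:-→d4:-→d5:-→d6:-→d7:-→d8:-→d9:-→d10:-→d11:-→d12:-→d13:-→d14:-→d15:-→d16:H1 -> H1
  lookup 38.233.250.10: bits 00100110111010011111101000001010 walk d0:-→d1:-→d2:-→d3:-→d4:-→d5:-→d6:-→d7:-→d8:-→d9:-→d10:-→d11:-→d12:-→d13:-→d14:-→d15:-→d16:-→d17:-→d18:-→d19:-→d20:-→d21:-→d22:-→d23:-→d24:-→d25:-→d26:-→d27:-→d28:H1→d29:-→d30:-→d31:-→d32:H2 -> H2
  lookup 177.23.176.183: bits ε walk d0:- -> no-route
  lookup 38.233.250.0: bits 0010011011101001111110100000 walk d0:-→d1:-→d2:-→d3:-→d4:-→d5:-→d6:-→d7:-→d8:-→d9:-→d10:-→d11:-→d12:-→d13:-→d14:-→d15:-→d16:-→d17:-→d18:-→d19:-→d20:-→d21:-→d22:-→d23:-→d24:-→d25:-→d26:-→d27:-→d28:H1 -> H1
  del 110.115.0.0/16 (clear depth 16)
  lookup 38.233.250.10: bits 00100110111010011111101000001010 walk d0:-→d1:-→d2:-→d3:-→d4:-→d5:-→d6:-→d7:-→d8:-→d9:-→d10:-→d11:-→d12:-→d13:-→d14:-→d15:-→d16:-→d17:-→d18:-→d19:-→d20:-→d21:-→d22:-→d23:-→d24:-→d25:-→d26:-→d27:-→d28:H1→d29:-→d30:-→d31:-→d32:H2 -> H2
  + 3.36.102.147/32 (H2) depth=32
  lookup 38.233.250.2: bits 0010011011101001111110100000 walk d0:-→d1:-→d2:-→d3:-→d4:-→d5:-→d6:-→d7:-→d8:-→d9:-→d10:-→d11:-→d12:-→d13:-→d14:-→d15:-→d16:-→d17:-→d18:-→d19:-→d20:-→d21:-→d22:-→d23:-→d24:-→d25:-→d26:-→d27:-→d28:H1 -> H1
  + 28.58.169.0/24 (H0) depth=24
  + 28.58.169.48/29 (H2) depth=29
  lookup 38.233.250.0: bits 0010011011101001111110100000 walk d0:-→d1:-→d2:-→d3:-→d4:-→d5:-→d6:-→d7:-→d8:-→d9:-→d10:-→d11:-→d12:-→d13:-→d14:-→d15:-→d16:-→d17:-→d18:-→d19:-→d20:-→d21:-→d22:-→d23:-→d24:-→d25:-→d26:-→d27:-→d28:H1 -> H1
  lookup 38.233.250.10: bits 00100110111010011111101000001010 walk d0:-→d1:-→d2:-→d3:-→d4:-→d5:-→d6:-→d7:-→d8:-→d9:-→d10:-→d11:-→d12:-→d13:-→d14:-→d15:-→d16:-→d17:-→d18:-→d19:-→d20:-→d21:-→d22:-→d23:-→d24:-→d25:-→d26:-→d27:-→d28:H1→d29:-→d30:-→d31:-→d32:H2 -> H2
  lookup 28.58.169.48: bits 00011100001110101010100100110 walk d0:-→d1:-→d2:-→d3:-→d4:-→d5:-→d6:-→d7:-→d8:-→d9:-→d10:-→d11:-→d12:-→d13:-→d14:-→d15:-→d16:-→d17:-→d18:-→d19:-→d20:-→d21:-→d22:-→d23:-→d24:H0→d25:-→d26:-→d27:-→d28:-→d29:H2 -> H2
  + 0.0.0.0/0 (H2) depth=0
  lookup 38.233.250.10: bits 00100110111010011111101000001010 walk d0:H2→d1:-→d2:-→d3:-→d4:-→d5:-→d6:-→d7:-→d8:-→d9:-→d10:-→d11:-→d12:-→d13:-→d14:-→d15:-→d16:-→d17:-→d18:-→d19:-→d20:-→d21:-→d22:-→d23:-→d24:-→d25:-→d26:-→d27:-→d28:H1→d29:-→d30:-→d31:-→d32:H2 -> H2
  + 38.233.250.0/24 (H2) depth=24
  lookup 150.213.195.66: bits ε walk d0:H2 -> H2
  lookup 3.36.102.147: bits 00000011001001000110011010010011 walk d0:H2→d1:-→d2:-→d3:-→d4:-→d5:-→d6:-→d7:-→d8:-→d9:-→d10:-→d11:-→d12:-→d13:-→d14:-→d15:-→d16:-→d17:-→d18:-→d19:-→d20:-→d21:-→d22:-→d23:-→d24:-→d25:-→d26:-→d27:-→d28:-→d29:-→d30:-→d31:-→d32:H2 -> H2
  + 38.233.250.0/28 (H2) depth=28
  lookup 38.233.250.0: bits 0010011011101001111110100000 walk d0:H2→d1:-→d2:-→d3:-→d4:-→d5:-→d6:-→d7:-→d8:-→d9:-→d10:-→d11:-→d12:-→d13:-→d14:-→d15:-→d16:-→d17:-→d18:-→d19:-→d20:-→d21:-→d22:-→d23:-→d24:H2→d25:-→d26:-→d27:-→d28:H2 -> H2

== LOOKUPS ==
["H1","H2","no-route","H1","H2","H1","H1","H2","H2","H2","H2","H2","H2"]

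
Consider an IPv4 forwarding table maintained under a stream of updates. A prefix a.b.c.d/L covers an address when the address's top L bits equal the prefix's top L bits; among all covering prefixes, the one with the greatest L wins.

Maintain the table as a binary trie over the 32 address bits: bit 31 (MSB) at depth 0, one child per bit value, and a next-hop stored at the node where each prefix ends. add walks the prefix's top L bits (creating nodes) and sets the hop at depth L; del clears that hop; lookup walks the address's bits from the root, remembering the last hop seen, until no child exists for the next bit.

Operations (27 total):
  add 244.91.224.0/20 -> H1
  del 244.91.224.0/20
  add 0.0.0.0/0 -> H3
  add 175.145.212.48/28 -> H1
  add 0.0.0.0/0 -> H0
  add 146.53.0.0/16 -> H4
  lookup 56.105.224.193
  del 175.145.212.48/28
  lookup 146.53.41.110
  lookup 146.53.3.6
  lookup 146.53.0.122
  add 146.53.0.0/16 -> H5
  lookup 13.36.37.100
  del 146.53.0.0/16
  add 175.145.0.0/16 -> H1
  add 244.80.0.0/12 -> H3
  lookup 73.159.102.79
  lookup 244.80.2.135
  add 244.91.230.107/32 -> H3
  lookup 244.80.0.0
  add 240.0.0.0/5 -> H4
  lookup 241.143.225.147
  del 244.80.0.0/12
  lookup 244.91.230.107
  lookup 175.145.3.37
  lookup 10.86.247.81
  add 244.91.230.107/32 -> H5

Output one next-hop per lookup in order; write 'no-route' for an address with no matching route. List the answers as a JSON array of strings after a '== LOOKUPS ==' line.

Apply in order:
  + 244.91.224.0/20 (H1) depth=20
  - 244.91.224.0/20 clear@20
  + 0.0.0.0/0 (H3) depth=0
  + 175.145.212.48/28 (H1) depth=28
  + 0.0.0.0/0 (H0) depth=0
  + 146.53.0.0/16 (H4) depth=16
  Q 56.105.224.193: descend ε ; hops seen [H0] ; pick H0
  - 175.145.212.48/28 clear@28
  Q 146.53.41.110: descend 1001001000110101 ; hops seen [H0,H4] ; pick H4
  Q 146.53.3.6: descend 1001001000110101 ; hops seen [H0,H4] ; pick H4
  Q 146.53.0.122: descend 1001001000110101 ; hops seen [H0,H4] ; pick H4
  + 146.53.0.0/16 (H5) depth=16
  Q 13.36.37.100: descend ε ; hops seen [H0] ; pick H0
  - 146.53.0.0/16 clear@16
  + 175.145.0.0/16 (H1) depth=16
  + 244.80.0.0/12 (H3) depth=12
  Q 73.159.102.79: descend ε ; hops seen [H0] ; pick H0
  Q 244.80.2.135: descend 111101000101 ; hops seen [H0,H3] ; pick H3
  + 244.91.230.107/32 (H3) depth=32
  Q 244.80.0.0: descend 111101000101 ; hops seen [H0,H3] ; pick H3
  + 240.0.0.0/5 (H4) depth=5
  Q 241.143.225.147: descend 11110 ; hops seen [H0,H4] ; pick H4
  - 244.80.0.0/12 clear@12
  Q 244.91.230.107: descend 11110100010110111110011001101011 ; hops seen [H0,H4,H3] ; pick H3
  Q 175.145.3.37: descend 1010111110010001 ; hops seen [H0,H1] ; pick H1
  Q 10.86.247.81: descend ε ; hops seen [H0] ; pick H0
  + 244.91.230.107/32 (H5) depth=32

== LOOKUPS ==
["H0","H4","H4","H4","H0","H0","H3","H3","H4","H3","H1","H0"]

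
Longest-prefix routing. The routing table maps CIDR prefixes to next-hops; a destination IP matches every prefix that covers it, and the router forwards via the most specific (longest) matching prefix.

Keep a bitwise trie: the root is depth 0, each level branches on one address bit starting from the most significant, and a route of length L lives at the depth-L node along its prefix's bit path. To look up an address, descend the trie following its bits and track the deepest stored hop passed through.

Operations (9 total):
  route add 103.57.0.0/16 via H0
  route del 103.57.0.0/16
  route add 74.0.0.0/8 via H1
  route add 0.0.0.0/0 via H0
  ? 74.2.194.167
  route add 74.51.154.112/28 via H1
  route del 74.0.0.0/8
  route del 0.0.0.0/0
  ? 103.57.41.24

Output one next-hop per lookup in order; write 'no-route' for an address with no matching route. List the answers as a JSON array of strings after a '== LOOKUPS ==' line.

Apply in order:
  + 103.57.0.0/16 (H0) depth=16
  del 103.57.0.0/16 (clear depth 16)
  + 74.0.0.0/8 (H1) depth=8
  + 0.0.0.0/0 (H0) depth=0
  Q 74.2.194.167: descend 01001010 ; hops seen [H0,H1] ; pick H1
  + 74.51.154.112/28 (H1) depth=28
  del 74.0.0.0/8 (clear depth 8)
  del 0.0.0.0/0 (clear depth 0)
  Q 103.57.41.24: descend 0110011100111001 ; hops seen [∅] ; pick no-route

== LOOKUPS ==
["H1","no-route"]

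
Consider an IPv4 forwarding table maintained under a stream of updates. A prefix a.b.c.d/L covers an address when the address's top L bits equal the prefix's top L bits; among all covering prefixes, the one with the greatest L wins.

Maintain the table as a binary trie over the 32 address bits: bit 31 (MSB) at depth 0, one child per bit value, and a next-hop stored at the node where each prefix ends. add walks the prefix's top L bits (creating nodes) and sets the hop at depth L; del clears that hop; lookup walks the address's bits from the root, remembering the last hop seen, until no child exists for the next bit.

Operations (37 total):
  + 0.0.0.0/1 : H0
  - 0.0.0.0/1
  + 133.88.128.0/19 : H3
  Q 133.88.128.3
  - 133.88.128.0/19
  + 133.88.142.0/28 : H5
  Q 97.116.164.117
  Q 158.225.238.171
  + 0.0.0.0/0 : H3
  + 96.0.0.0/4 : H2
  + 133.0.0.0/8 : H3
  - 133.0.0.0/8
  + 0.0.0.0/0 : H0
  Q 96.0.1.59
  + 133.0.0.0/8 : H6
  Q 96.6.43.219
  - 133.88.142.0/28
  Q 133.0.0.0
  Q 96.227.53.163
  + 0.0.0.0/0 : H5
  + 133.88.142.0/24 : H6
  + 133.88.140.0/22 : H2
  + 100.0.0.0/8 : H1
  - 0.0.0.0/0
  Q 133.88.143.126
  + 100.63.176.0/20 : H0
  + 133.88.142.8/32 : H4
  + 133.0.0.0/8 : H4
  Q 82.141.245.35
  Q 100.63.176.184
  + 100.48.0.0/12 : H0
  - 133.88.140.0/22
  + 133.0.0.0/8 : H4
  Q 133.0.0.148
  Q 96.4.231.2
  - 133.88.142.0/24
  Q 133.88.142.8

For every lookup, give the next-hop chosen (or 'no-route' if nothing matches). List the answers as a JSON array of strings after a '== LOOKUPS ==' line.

Trace:
  add 0.0.0.0/1 -> H0 at depth 1
  del 0.0.0.0/1 (clear depth 1)
  add 133.88.128.0/19 -> H3 at depth 19
  ? 133.88.128.3  path d0:-→d1:-→d2:-→d3:-→d4:-→d5:-→d6:-→d7:-→d8:-→d9:-→d10:-→d11:-→d12:-→d13:-→d14:-→d15:-→d16:-→d17:-→d18:-→d19:H3  best=H3
  del 133.88.128.0/19 (clear depth 19)
  add 133.88.142.0/28 -> H5 at depth 28
  ? 97.116.164.117  path d0:-→d1:-  best=no-route
  ? 158.225.238.171  path d0:-→d1:-→d2:-→d3:-  best=no-route
  add 0.0.0.0/0 -> H3 at depth 0
  add 96.0.0.0/4 -> H2 at depth 4
  add 133.0.0.0/8 -> H3 at depth 8
  del 133.0.0.0/8 (clear depth 8)
  add 0.0.0.0/0 -> H0 at depth 0
  ? 96.0.1.59  path d0:H0→d1:-→d2:-→d3:-→d4:H2  best=H2
  add 133.0.0.0/8 -> H6 at depth 8
  ? 96.6.43.219  path d0:H0→d1:-→d2:-→d3:-→d4:H2  best=H2
  del 133.88.142.0/28 (clear depth 28)
  ? 133.0.0.0  path d0:H0→d1:-→d2:-→d3:-→d4:-→d5:-→d6:-→d7:-→d8:H6→d9:-  best=H6
  ? 96.227.53.163  path d0:H0→d1:-→d2:-→d3:-→d4:H2  best=H2
  add 0.0.0.0/0 -> H5 at depth 0
  add 133.88.142.0/24 -> H6 at depth 24
  add 133.88.140.0/22 -> H2 at depth 22
  add 100.0.0.0/8 -> H1 at depth 8
  del 0.0.0.0/0 (clear depth 0)
  ? 133.88.143.126  path d0:-→d1:-→d2:-→d3:-→d4:-→d5:-→d6:-→d7:-→d8:H6→d9:-→d10:-→d11:-→d12:-→d13:-→d14:-→d15:-→d16:-→d17:-→d18:-→d19:-→d20:-→d21:-→d22:H2→d23:-  best=H2
  add 100.63.176.0/20 -> H0 at depth 20
  add 133.88.142.8/32 -> H4 at depth 32
  add 133.0.0.0/8 -> H4 at depth 8
  ? 82.141.245.35  path d0:-→d1:-→d2:-  best=no-route
  ? 100.63.176.184  path d0:-→d1:-→d2:-→d3:-→d4:H2→d5:-→d6:-→d7:-→d8:H1→d9:-→d10:-→d11:-→d12:-→d13:-→d14:-→d15:-→d16:-→d17:-→d18:-→d19:-→d20:H0  best=H0
  add 100.48.0.0/12 -> H0 at depth 12
  del 133.88.140.0/22 (clear depth 22)
  add 133.0.0.0/8 -> H4 at depth 8
  ? 133.0.0.148  path d0:-→d1:-→d2:-→d3:-→d4:-→d5:-→d6:-→d7:-→d8:H4→d9:-  best=H4
  ? 96.4.231.2  path d0:-→d1:-→d2:-→d3:-→d4:H2→d5:-  best=H2
  del 133.88.142.0/24 (clear depth 24)
  ? 133.88.142.8  path d0:-→d1:-→d2:-→d3:-→d4:-→d5:-→d6:-→d7:-→d8:H4→d9:-→d10:-→d11:-→d12:-→d13:-→d14:-→d15:-→d16:-→d17:-→d18:-→d19:-→d20:-→d21:-→d22:-→d23:-→d24:-→d25:-→d26:-→d27:-→d28:-→d29:-→d30:-→d31:-→d32:H4  best=H4

== LOOKUPS ==
["H3","no-route","no-route","H2","H2","H6","H2","H2","no-route","H0","H4","H2","H4"]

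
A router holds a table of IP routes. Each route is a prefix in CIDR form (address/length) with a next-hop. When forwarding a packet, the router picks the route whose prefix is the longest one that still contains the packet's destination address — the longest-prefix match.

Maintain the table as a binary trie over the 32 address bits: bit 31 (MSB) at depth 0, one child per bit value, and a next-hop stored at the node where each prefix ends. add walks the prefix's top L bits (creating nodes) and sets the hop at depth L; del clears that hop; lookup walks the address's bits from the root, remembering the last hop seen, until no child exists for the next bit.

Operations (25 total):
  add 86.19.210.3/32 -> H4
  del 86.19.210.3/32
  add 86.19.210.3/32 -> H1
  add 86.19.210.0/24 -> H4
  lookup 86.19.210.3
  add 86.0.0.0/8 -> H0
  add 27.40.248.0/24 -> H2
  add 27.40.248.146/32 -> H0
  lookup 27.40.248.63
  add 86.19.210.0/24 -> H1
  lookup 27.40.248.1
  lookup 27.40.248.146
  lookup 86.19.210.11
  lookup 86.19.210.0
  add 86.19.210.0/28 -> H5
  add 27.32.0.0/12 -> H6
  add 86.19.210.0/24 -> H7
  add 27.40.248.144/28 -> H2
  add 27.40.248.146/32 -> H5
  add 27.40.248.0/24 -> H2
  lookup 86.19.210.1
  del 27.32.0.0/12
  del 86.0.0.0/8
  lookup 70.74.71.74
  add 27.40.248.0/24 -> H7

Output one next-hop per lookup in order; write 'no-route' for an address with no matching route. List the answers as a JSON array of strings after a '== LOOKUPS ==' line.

Trace:
  + 86.19.210.3/32 (H4) depth=32
  - 86.19.210.3/32 clear@32
  + 86.19.210.3/32 (H1) depth=32
  + 86.19.210.0/24 (H4) depth=24
  Q 86.19.210.3: descend 01010110000100111101001000000011 ; hops seen [H4,H1] ; pick H1
  + 86.0.0.0/8 (H0) depth=8
  + 27.40.248.0/24 (H2) depth=24
  + 27.40.248.146/32 (H0) depth=32
  Q 27.40.248.63: descend 000110110010100011111000 ; hops seen [H2] ; pick H2
  + 86.19.210.0/24 (H1) depth=24
  Q 27.40.248.1: descend 000110110010100011111000 ; hops seen [H2] ; pick H2
  Q 27.40.248.146: descend 00011011001010001111100010010010 ; hops seen [H2,H0] ; pick H0
  Q 86.19.210.11: descend 0101011000010011110100100000 ; hops seen [H0,H1] ; pick H1
  Q 86.19.210.0: descend 010101100001001111010010000000 ; hops seen [H0,H1] ; pick H1
  + 86.19.210.0/28 (H5) depth=28
  + 27.32.0.0/12 (H6) depth=12
  + 86.19.210.0/24 (H7) depth=24
  + 27.40.248.144/28 (H2) depth=28
  + 27.40.248.146/32 (H5) depth=32
  + 27.40.248.0/24 (H2) depth=24
  Q 86.19.210.1: descend 010101100001001111010010000000 ; hops seen [H0,H7,H5] ; pick H5
  - 27.32.0.0/12 clear@12
  - 86.0.0.0/8 clear@8
  Q 70.74.71.74: descend 010 ; hops seen [∅] ; pick no-route
  + 27.40.248.0/24 (H7) depth=24

== LOOKUPS ==
["H1","H2","H2","H0","H1","H1","H5","no-route"]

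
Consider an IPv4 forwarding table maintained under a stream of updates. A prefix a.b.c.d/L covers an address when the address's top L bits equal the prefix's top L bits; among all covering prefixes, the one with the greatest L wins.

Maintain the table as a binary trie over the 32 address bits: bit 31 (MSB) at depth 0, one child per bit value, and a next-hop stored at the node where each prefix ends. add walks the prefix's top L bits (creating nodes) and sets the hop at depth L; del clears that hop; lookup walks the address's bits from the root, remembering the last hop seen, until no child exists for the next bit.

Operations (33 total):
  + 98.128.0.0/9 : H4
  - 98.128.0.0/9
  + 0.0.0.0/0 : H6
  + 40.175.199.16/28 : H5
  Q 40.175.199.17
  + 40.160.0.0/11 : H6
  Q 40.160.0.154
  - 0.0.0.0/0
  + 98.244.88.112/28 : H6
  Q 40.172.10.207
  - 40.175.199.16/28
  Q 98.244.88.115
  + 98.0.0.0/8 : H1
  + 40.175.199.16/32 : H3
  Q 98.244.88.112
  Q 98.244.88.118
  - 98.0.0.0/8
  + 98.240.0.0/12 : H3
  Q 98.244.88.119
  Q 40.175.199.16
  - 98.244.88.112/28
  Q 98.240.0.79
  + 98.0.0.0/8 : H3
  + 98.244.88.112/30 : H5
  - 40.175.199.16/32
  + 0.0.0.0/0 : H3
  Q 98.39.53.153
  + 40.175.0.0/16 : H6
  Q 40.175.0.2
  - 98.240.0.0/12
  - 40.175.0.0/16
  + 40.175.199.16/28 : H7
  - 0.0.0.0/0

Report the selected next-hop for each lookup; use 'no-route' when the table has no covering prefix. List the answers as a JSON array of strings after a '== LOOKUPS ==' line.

Process each operation:
  add 98.128.0.0/9 -> H4 at depth 9
  del 98.128.0.0/9 (clear depth 9)
  add 0.0.0.0/0 -> H6 at depth 0
  add 40.175.199.16/28 -> H5 at depth 28
  lookup 40.175.199.17: bits 0010100010101111110001110001 walk d0:H6→d1:-→d2:-→d3:-→d4:-→d5:-→d6:-→d7:-→d8:-→d9:-→d10:-→d11:-→d12:-→d13:-→d14:-→d15:-→d16:-→d17:-→d18:-→d19:-→d20:-→d21:-→d22:-→d23:-→d24:-→d25:-→d26:-→d27:-→d28:H5 -> H5
  add 40.160.0.0/11 -> H6 at depth 11
  lookup 40.160.0.154: bits 001010001010 walk d0:H6→d1:-→d2:-→d3:-→d4:-→d5:-→d6:-→d7:-→d8:-→d9:-→d10:-→d11:H6→d12:- -> H6
  del 0.0.0.0/0 (clear depth 0)
  add 98.244.88.112/28 -> H6 at depth 28
  lookup 40.172.10.207: bits 00101000101011 walk d0:-→d1:-→d2:-→d3:-→d4:-→d5:-→d6:-→d7:-→d8:-→d9:-→d10:-→d11:H6→d12:-→d13:-→d14:- -> H6
  del 40.175.199.16/28 (clear depth 28)
  lookup 98.244.88.115: bits 0110001011110100010110000111 walk d0:-→d1:-→d2:-→d3:-→d4:-→d5:-→d6:-→d7:-→d8:-→d9:-→d10:-→d11:-→d12:-→d13:-→d14:-→d15:-→d16:-→d17:-→d18:-→d19:-→d20:-→d21:-→d22:-→d23:-→d24:-→d25:-→d26:-→d27:-→d28:H6 -> H6
  add 98.0.0.0/8 -> H1 at depth 8
  add 40.175.199.16/32 -> H3 at depth 32
  lookup 98.244.88.112: bits 0110001011110100010110000111 walk d0:-→d1:-→d2:-→d3:-→d4:-→d5:-→d6:-→d7:-→d8:H1→d9:-→d10:-→d11:-→d12:-→d13:-→d14:-→d15:-→d16:-→d17:-→d18:-→d19:-→d20:-→d21:-→d22:-→d23:-→d24:-→d25:-→d26:-→d27:-→d28:H6 -> H6
  lookup 98.244.88.118: bits 0110001011110100010110000111 walk d0:-→d1:-→d2:-→d3:-→d4:-→d5:-→d6:-→d7:-→d8:H1→d9:-→d10:-→d11:-→d12:-→d13:-→d14:-→d15:-→d16:-→d17:-→d18:-→d19:-→d20:-→d21:-→d22:-→d23:-→d24:-→d25:-→d26:-→d27:-→d28:H6 -> H6
  del 98.0.0.0/8 (clear depth 8)
  add 98.240.0.0/12 -> H3 at depth 12
  lookup 98.244.88.119: bits 0110001011110100010110000111 walk d0:-→d1:-→d2:-→d3:-→d4:-→d5:-→d6:-→d7:-→d8:-→d9:-→d10:-→d11:-→d12:H3→d13:-→d14:-→d15:-→d16:-→d17:-→d18:-→d19:-→d20:-→d21:-→d22:-→d23:-→d24:-→d25:-→d26:-→d27:-→d28:H6 -> H6
  lookup 40.175.199.16: bits 00101000101011111100011100010000 walk d0:-→d1:-→d2:-→d3:-→d4:-→d5:-→d6:-→d7:-→d8:-→d9:-→d10:-→d11:H6→d12:-→d13:-→d14:-→d15:-→d16:-→d17:-→d18:-→d19:-→d20:-→d21:-→d22:-→d23:-→d24:-→d25:-→d26:-→d27:-→d28:-→d29:-→d30:-→d31:-→d32:H3 -> H3
  del 98.244.88.112/28 (clear depth 28)
  lookup 98.240.0.79: bits 0110001011110 walk d0:-→d1:-→d2:-→d3:-→d4:-→d5:-→d6:-→d7:-→d8:-→d9:-→d10:-→d11:-→d12:H3→d13:- -> H3
  add 98.0.0.0/8 -> H3 at depth 8
  add 98.244.88.112/30 -> H5 at depth 30
  del 40.175.199.16/32 (clear depth 32)
  add 0.0.0.0/0 -> H3 at depth 0
  lookup 98.39.53.153: bits 01100010 walk d0:H3→d1:-→d2:-→d3:-→d4:-→d5:-→d6:-→d7:-→d8:H3 -> H3
  add 40.175.0.0/16 -> H6 at depth 16
  lookup 40.175.0.2: bits 0010100010101111 walk d0:H3→d1:-→d2:-→d3:-→d4:-→d5:-→d6:-→d7:-→d8:-→d9:-→d10:-→d11:H6→d12:-→d13:-→d14:-→d15:-→d16:H6 -> H6
  del 98.240.0.0/12 (clear depth 12)
  del 40.175.0.0/16 (clear depth 16)
  add 40.175.199.16/28 -> H7 at depth 28
  del 0.0.0.0/0 (clear depth 0)

== LOOKUPS ==
["H5","H6","H6","H6","H6","H6","H6","H3","H3","H3","H6"]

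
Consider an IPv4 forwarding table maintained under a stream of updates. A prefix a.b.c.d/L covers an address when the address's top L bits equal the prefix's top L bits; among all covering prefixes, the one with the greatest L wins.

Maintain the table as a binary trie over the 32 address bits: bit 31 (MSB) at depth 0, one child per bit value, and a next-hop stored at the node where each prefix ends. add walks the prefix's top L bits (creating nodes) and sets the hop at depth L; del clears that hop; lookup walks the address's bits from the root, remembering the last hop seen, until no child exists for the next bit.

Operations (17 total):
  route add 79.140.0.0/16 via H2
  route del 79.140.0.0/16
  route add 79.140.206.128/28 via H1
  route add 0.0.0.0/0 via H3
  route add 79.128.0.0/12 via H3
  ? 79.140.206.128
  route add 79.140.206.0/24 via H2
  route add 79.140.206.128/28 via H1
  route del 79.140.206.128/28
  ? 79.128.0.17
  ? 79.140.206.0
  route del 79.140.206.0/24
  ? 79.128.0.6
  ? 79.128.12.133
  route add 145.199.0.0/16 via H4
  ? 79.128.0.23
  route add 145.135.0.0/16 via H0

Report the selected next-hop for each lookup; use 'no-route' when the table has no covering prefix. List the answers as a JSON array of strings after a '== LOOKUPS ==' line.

Apply in order:
  + 79.140.0.0/16 (H2) depth=16
  del 79.140.0.0/16 (clear depth 16)
  + 79.140.206.128/28 (H1) depth=28
  + 0.0.0.0/0 (H3) depth=0
  + 79.128.0.0/12 (H3) depth=12
  Q 79.140.206.128: descend 0100111110001100110011101000 ; hops seen [H3,H3,H1] ; pick H1
  + 79.140.206.0/24 (H2) depth=24
  + 79.140.206.128/28 (H1) depth=28
  del 79.140.206.128/28 (clear depth 28)
  Q 79.128.0.17: descend 010011111000 ; hops seen [H3,H3] ; pick H3
  Q 79.140.206.0: descend 010011111000110011001110 ; hops seen [H3,H3,H2] ; pick H2
  del 79.140.206.0/24 (clear depth 24)
  Q 79.128.0.6: descend 010011111000 ; hops seen [H3,H3] ; pick H3
  Q 79.128.12.133: descend 010011111000 ; hops seen [H3,H3] ; pick H3
  + 145.199.0.0/16 (H4) depth=16
  Q 79.128.0.23: descend 010011111000 ; hops seen [H3,H3] ; pick H3
  + 145.135.0.0/16 (H0) depth=16

== LOOKUPS ==
["H1","H3","H2","H3","H3","H3"]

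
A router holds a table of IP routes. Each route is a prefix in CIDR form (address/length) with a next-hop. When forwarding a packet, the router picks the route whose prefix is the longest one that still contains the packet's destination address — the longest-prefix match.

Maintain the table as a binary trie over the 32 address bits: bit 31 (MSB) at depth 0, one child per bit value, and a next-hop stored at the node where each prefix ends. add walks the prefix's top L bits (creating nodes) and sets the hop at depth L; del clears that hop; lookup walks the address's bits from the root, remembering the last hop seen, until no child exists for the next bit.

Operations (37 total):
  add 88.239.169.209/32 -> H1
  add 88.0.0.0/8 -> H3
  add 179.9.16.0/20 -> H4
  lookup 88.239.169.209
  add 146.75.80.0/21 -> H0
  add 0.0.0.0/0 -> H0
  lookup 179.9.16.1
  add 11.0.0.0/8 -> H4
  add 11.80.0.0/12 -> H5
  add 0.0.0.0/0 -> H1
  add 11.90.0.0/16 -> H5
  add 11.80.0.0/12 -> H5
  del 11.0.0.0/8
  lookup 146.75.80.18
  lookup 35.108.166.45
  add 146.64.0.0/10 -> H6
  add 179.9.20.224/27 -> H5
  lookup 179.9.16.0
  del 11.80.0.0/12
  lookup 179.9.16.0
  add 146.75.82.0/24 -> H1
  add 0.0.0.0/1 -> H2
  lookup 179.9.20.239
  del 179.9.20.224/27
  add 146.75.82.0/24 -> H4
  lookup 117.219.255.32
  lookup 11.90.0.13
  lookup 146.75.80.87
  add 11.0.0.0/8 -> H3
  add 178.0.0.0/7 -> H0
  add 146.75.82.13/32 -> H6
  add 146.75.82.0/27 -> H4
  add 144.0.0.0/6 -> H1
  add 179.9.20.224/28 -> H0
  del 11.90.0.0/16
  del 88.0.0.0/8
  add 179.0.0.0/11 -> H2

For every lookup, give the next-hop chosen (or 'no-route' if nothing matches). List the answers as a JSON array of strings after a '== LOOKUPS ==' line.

Apply in order:
  + 88.239.169.209/32 (H1) depth=32
  + 88.0.0.0/8 (H3) depth=8
  + 179.9.16.0/20 (H4) depth=20
  lookup 88.239.169.209: bits 01011000111011111010100111010001 walk d0:-→d1:-→d2:-→d3:-→d4:-→d5:-→d6:-→d7:-→d8:H3→d9:-→d10:-→d11:-→d12:-→d13:-→d14:-→d15:-→d16:-→d17:-→d18:-→d19:-→d20:-→d21:-→d22:-→d23:-→d24:-→d25:-→d26:-→d27:-→d28:-→d29:-→d30:-→d31:-→d32:H1 -> H1
  + 146.75.80.0/21 (H0) depth=21
  + 0.0.0.0/0 (H0) depth=0
  lookup 179.9.16.1: bits 10110011000010010001 walk d0:H0→d1:-→d2:-→d3:-→d4:-→d5:-→d6:-→d7:-→d8:-→d9:-→d10:-→d11:-→d12:-→d13:-→d14:-→d15:-→d16:-→d17:-→d18:-→d19:-→d20:H4 -> H4
  + 11.0.0.0/8 (H4) depth=8
  + 11.80.0.0/12 (H5) depth=12
  + 0.0.0.0/0 (H1) depth=0
  + 11.90.0.0/16 (H5) depth=16
  + 11.80.0.0/12 (H5) depth=12
  - 11.0.0.0/8 clear@8
  lookup 146.75.80.18: bits 100100100100101101010 walk d0:H1→d1:-→d2:-→d3:-→d4:-→d5:-→d6:-→d7:-→d8:-→d9:-→d10:-→d11:-→d12:-→d13:-→d14:-→d15:-→d16:-→d17:-→d18:-→d19:-→d20:-→d21:H0 -> H0
  lookup 35.108.166.45: bits 00 walk d0:H1→d1:-→d2:- -> H1
  + 146.64.0.0/10 (H6) depth=10
  + 179.9.20.224/27 (H5) depth=27
  lookup 179.9.16.0: bits 101100110000100100010 walk d0:H1→d1:-→d2:-→d3:-→d4:-→d5:-→d6:-→d7:-→d8:-→d9:-→d10:-→d11:-→d12:-→d13:-→d14:-→d15:-→d16:-→d17:-→d18:-→d19:-→d20:H4→d21:- -> H4
  - 11.80.0.0/12 clear@12
  lookup 179.9.16.0: bits 101100110000100100010 walk d0:H1→d1:-→d2:-→d3:-→d4:-→d5:-→d6:-→d7:-→d8:-→d9:-→d10:-→d11:-→d12:-→d13:-→d14:-→d15:-→d16:-→d17:-→d18:-→d19:-→d20:H4→d21:- -> H4
  + 146.75.82.0/24 (H1) depth=24
  + 0.0.0.0/1 (H2) depth=1
  lookup 179.9.20.239: bits 101100110000100100010100111 walk d0:H1→d1:-→d2:-→d3:-→d4:-→d5:-→d6:-→d7:-→d8:-→d9:-→d10:-→d11:-→d12:-→d13:-→d14:-→d15:-→d16:-→d17:-→d18:-→d19:-→d20:H4→d21:-→d22:-→d23:-→d24:-→d25:-→d26:-→d27:H5 -> H5
  - 179.9.20.224/27 clear@27
  + 146.75.82.0/24 (H4) depth=24
  lookup 117.219.255.32: bits 01 walk d0:H1→d1:H2→d2:- -> H2
  lookup 11.90.0.13: bits 0000101101011010 walk d0:H1→d1:H2→d2:-→d3:-→d4:-→d5:-→d6:-→d7:-→d8:-→d9:-→d10:-→d11:-→d12:-→d13:-→d14:-→d15:-→d16:H5 -> H5
  lookup 146.75.80.87: bits 1001001001001011010100 walk d0:H1→d1:-→d2:-→d3:-→d4:-→d5:-→d6:-→d7:-→d8:-→d9:-→d10:H6→d11:-→d12:-→d13:-→d14:-→d15:-→d16:-→d17:-→d18:-→d19:-→d20:-→d21:H0→d22:- -> H0
  + 11.0.0.0/8 (H3) depth=8
  + 178.0.0.0/7 (H0) depth=7
  + 146.75.82.13/32 (H6) depth=32
  + 146.75.82.0/27 (H4) depth=27
  + 144.0.0.0/6 (H1) depth=6
  + 179.9.20.224/28 (H0) depth=28
  - 11.90.0.0/16 clear@16
  - 88.0.0.0/8 clear@8
  + 179.0.0.0/11 (H2) depth=11

== LOOKUPS ==
["H1","H4","H0","H1","H4","H4","H5","H2","H5","H0"]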